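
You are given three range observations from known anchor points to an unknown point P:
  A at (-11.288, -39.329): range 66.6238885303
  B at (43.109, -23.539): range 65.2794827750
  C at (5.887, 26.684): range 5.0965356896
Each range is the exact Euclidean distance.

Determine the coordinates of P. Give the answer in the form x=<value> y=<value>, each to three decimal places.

eq1: (x + 11.288)² + (y + 39.329)² = 66.6238885303²
eq2: (x − 43.109)² + (y + 23.539)² = 65.2794827750²
eq3: (x − 5.887)² + (y − 26.684)² = 5.0965356896²
eq2−eq3, eq2−eq1 (x²,y² cancel):
  -74.444·x + 100.446·y = 2569.658418
  -108.794·x − 31.580·y = -915.612869
det = -74.444·-31.580 − 100.446·-108.794 = 13278.863644
x = (2569.658418·-31.580 − 100.446·-915.612869) / 13278.863644 = 0.814817
y = (-74.444·-915.612869 − 2569.658418·-108.794) / 13278.863644 = 26.186375

x=0.815 y=26.186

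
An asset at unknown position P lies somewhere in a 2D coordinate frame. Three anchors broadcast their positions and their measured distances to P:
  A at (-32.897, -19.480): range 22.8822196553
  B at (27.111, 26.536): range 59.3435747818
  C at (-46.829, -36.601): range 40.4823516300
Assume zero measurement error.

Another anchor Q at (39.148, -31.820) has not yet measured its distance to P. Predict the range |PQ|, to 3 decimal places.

50.622

eq1: (x + 32.897)² + (y + 19.480)² = 22.8822196553²
eq2: (x − 27.111)² + (y − 26.536)² = 59.3435747818²
eq3: (x + 46.829)² + (y + 36.601)² = 40.4823516300²
eq2−eq3, eq2−eq1 (x²,y² cancel):
  -147.880·x − 126.274·y = 3976.261899
  -120.016·x − 92.032·y = 3020.581284
det = -147.880·-92.032 − -126.274·-120.016 = -1545.208224
x = (3976.261899·-92.032 − -126.274·3020.581284) / -1545.208224 = -10.016479
y = (-147.880·3020.581284 − 3976.261899·-120.016) / -1545.208224 = -19.758818
|P − Q| = √((-10.016479 − 39.148)² + (-19.758818 − -31.820)²) = 50.622309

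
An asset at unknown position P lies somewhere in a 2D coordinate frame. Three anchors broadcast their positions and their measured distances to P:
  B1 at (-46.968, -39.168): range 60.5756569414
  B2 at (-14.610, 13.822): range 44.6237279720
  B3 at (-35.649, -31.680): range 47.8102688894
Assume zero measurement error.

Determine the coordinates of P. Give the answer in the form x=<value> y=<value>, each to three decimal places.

eq1: (x + 46.968)² + (y + 39.168)² = 60.5756569414²
eq2: (x + 14.610)² + (y − 13.822)² = 44.6237279720²
eq3: (x + 35.649)² + (y + 31.680)² = 47.8102688894²
eq3−eq1, eq3−eq2 (x²,y² cancel):
  -22.638·x − 14.976·y = 82.063244
  42.078·x + 91.004·y = -1575.429104
det = -22.638·91.004 − -14.976·42.078 = -1429.988424
x = (82.063244·91.004 − -14.976·-1575.429104) / -1429.988424 = 11.276695
y = (-22.638·-1575.429104 − 82.063244·42.078) / -1429.988424 = -22.525712

x=11.277 y=-22.526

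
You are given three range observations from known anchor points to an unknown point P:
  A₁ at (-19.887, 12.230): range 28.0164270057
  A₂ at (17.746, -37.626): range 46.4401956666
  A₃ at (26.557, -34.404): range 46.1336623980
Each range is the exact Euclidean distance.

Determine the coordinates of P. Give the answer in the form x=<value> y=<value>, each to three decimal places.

eq1: (x + 19.887)² + (y − 12.230)² = 28.0164270057²
eq2: (x − 17.746)² + (y + 37.626)² = 46.4401956666²
eq3: (x − 26.557)² + (y + 34.404)² = 46.1336623980²
eq1−eq2, eq1−eq3 (x²,y² cancel):
  75.266·x − 99.712·y = -186.200868
  92.888·x − 93.268·y = 0.449172
det = 75.266·-93.268 − -99.712·92.888 = 2242.138968
x = (-186.200868·-93.268 − -99.712·0.449172) / 2242.138968 = 7.765518
y = (75.266·0.449172 − -186.200868·92.888) / 2242.138968 = 7.729063

x=7.766 y=7.729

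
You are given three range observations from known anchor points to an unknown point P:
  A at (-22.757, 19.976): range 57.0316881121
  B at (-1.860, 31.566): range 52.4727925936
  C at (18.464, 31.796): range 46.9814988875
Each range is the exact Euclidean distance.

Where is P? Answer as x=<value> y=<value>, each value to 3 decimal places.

eq1: (x + 22.757)² + (y − 19.976)² = 57.0316881121²
eq2: (x + 1.860)² + (y − 31.566)² = 52.4727925936²
eq3: (x − 18.464)² + (y − 31.796)² = 46.9814988875²
eq3−eq2, eq3−eq1 (x²,y² cancel):
  -40.648·x − 0.460·y = -898.165681
  -82.442·x − 23.640·y = -1480.335498
det = -40.648·-23.640 − -0.460·-82.442 = 922.995400
x = (-898.165681·-23.640 − -0.460·-1480.335498) / 922.995400 = 22.266289
y = (-40.648·-1480.335498 − -898.165681·-82.442) / 922.995400 = -15.031383

x=22.266 y=-15.031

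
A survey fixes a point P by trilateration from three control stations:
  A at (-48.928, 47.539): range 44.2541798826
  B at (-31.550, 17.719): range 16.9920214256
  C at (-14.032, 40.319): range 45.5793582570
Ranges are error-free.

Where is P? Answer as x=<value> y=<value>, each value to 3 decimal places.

x=-41.464 y=3.919

eq1: (x + 48.928)² + (y − 47.539)² = 44.2541798826²
eq2: (x + 31.550)² + (y − 17.719)² = 16.9920214256²
eq3: (x + 14.032)² + (y − 40.319)² = 45.5793582570²
eq2−eq3, eq2−eq1 (x²,y² cancel):
  35.036·x + 45.200·y = -1275.595783
  -34.756·x + 59.640·y = 1674.836599
det = 35.036·59.640 − 45.200·-34.756 = 3660.518240
x = (-1275.595783·59.640 − 45.200·1674.836599) / 3660.518240 = -41.463841
y = (35.036·1674.836599 − -1275.595783·-34.756) / 3660.518240 = 3.918835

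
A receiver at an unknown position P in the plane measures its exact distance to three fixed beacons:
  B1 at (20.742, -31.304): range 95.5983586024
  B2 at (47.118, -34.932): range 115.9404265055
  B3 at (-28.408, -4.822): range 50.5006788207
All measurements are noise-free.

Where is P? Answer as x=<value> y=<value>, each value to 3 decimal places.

x=-36.904 y=44.959

eq1: (x − 20.742)² + (y + 31.304)² = 95.5983586024²
eq2: (x − 47.118)² + (y + 34.932)² = 115.9404265055²
eq3: (x + 28.408)² + (y + 4.822)² = 50.5006788207²
eq3−eq1, eq3−eq2 (x²,y² cancel):
  98.300·x − 52.964·y = -6008.822774
  151.052·x − 60.220·y = -8281.779537
det = 98.300·-60.220 − -52.964·151.052 = 2080.692128
x = (-6008.822774·-60.220 − -52.964·-8281.779537) / 2080.692128 = -36.903520
y = (98.300·-8281.779537 − -6008.822774·151.052) / 2080.692128 = 44.958967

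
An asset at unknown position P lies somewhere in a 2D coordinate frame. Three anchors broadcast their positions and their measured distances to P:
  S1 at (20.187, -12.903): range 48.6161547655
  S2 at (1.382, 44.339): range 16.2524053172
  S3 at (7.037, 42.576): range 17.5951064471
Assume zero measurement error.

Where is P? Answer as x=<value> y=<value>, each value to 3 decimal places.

x=-4.283 y=29.106

eq1: (x − 20.187)² + (y + 12.903)² = 48.6161547655²
eq2: (x − 1.382)² + (y − 44.339)² = 16.2524053172²
eq3: (x − 7.037)² + (y − 42.576)² = 17.5951064471²
eq3−eq1, eq3−eq2 (x²,y² cancel):
  26.300·x − 110.958·y = -3342.175500
  -11.310·x + 3.526·y = 151.068792
det = 26.300·3.526 − -110.958·-11.310 = -1162.201180
x = (-3342.175500·3.526 − -110.958·151.068792) / -1162.201180 = -4.283062
y = (26.300·151.068792 − -3342.175500·-11.310) / -1162.201180 = 29.105887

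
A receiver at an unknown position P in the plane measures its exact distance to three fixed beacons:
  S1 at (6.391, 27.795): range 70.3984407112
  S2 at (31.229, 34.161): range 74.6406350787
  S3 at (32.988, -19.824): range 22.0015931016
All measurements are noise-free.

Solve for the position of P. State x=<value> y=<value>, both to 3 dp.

x=24.665 y=-40.190

eq1: (x − 6.391)² + (y − 27.795)² = 70.3984407112²
eq2: (x − 31.229)² + (y − 34.161)² = 74.6406350787²
eq3: (x − 32.988)² + (y + 19.824)² = 22.0015931016²
eq3−eq1, eq3−eq2 (x²,y² cancel):
  -53.194·x + 95.238·y = -5139.662570
  -3.518·x + 107.970·y = -4426.129064
det = -53.194·107.970 − 95.238·-3.518 = -5408.308896
x = (-5139.662570·107.970 − 95.238·-4426.129064) / -5408.308896 = 24.664584
y = (-53.194·-4426.129064 − -5139.662570·-3.518) / -5408.308896 = -40.190415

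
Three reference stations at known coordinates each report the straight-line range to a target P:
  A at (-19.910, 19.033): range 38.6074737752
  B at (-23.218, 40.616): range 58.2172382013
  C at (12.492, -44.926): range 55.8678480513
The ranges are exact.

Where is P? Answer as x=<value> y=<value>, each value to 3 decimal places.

eq1: (x + 19.910)² + (y − 19.033)² = 38.6074737752²
eq2: (x + 23.218)² + (y − 40.616)² = 58.2172382013²
eq3: (x − 12.492)² + (y + 44.926)² = 55.8678480513²
eq1−eq2, eq1−eq3 (x²,y² cancel):
  -6.616·x + 43.166·y = -468.638001
  64.804·x − 127.918·y = -214.947064
det = -6.616·-127.918 − 43.166·64.804 = -1951.023976
x = (-468.638001·-127.918 − 43.166·-214.947064) / -1951.023976 = -35.481697
y = (-6.616·-214.947064 − -468.638001·64.804) / -1951.023976 = -16.294883

x=-35.482 y=-16.295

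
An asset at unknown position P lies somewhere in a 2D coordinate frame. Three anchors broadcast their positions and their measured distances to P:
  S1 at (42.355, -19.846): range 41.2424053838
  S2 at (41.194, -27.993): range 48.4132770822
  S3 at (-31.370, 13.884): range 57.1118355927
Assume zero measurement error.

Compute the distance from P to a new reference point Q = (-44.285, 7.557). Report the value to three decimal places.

70.642

eq1: (x − 42.355)² + (y + 19.846)² = 41.2424053838²
eq2: (x − 41.194)² + (y + 27.993)² = 48.4132770822²
eq3: (x + 31.370)² + (y − 13.884)² = 57.1118355927²
eq1−eq2, eq1−eq3 (x²,y² cancel):
  -2.322·x − 16.294·y = -350.165452
  -147.450·x + 67.460·y = -2571.793148
det = -2.322·67.460 − -16.294·-147.450 = -2559.192420
x = (-350.165452·67.460 − -16.294·-2571.793148) / -2559.192420 = 25.604546
y = (-2.322·-2571.793148 − -350.165452·-147.450) / -2559.192420 = 17.841641
|P − Q| = √((25.604546 − -44.285)² + (17.841641 − 7.557)²) = 70.642214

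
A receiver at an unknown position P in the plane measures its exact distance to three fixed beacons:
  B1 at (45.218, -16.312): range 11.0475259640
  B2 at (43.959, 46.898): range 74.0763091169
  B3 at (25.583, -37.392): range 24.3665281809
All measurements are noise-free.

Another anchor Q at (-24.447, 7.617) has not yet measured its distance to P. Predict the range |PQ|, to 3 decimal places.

eq1: (x − 45.218)² + (y + 16.312)² = 11.0475259640²
eq2: (x − 43.959)² + (y − 46.898)² = 74.0763091169²
eq3: (x − 25.583)² + (y + 37.392)² = 24.3665281809²
eq3−eq2, eq3−eq1 (x²,y² cancel):
  36.752·x + 168.580·y = -2814.407345
  39.270·x + 42.160·y = 729.777181
det = 36.752·42.160 − 168.580·39.270 = -5070.672280
x = (-2814.407345·42.160 − 168.580·729.777181) / -5070.672280 = 47.662566
y = (36.752·729.777181 − -2814.407345·39.270) / -5070.672280 = -27.085668
|P − Q| = √((47.662566 − -24.447)² + (-27.085668 − 7.617)²) = 80.025400

80.025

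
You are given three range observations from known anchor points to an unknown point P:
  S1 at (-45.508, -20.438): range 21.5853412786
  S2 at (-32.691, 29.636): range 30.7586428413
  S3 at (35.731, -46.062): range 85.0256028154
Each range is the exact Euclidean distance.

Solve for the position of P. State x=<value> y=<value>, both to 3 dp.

x=-36.314 y=-0.908

eq1: (x + 45.508)² + (y + 20.438)² = 21.5853412786²
eq2: (x + 32.691)² + (y − 29.636)² = 30.7586428413²
eq3: (x − 35.731)² + (y + 46.062)² = 85.0256028154²
eq3−eq1, eq3−eq2 (x²,y² cancel):
  -162.478·x + 51.248·y = 5853.703879
  -136.844·x + 151.396·y = 4831.840797
det = -162.478·151.396 − 51.248·-136.844 = -17585.537976
x = (5853.703879·151.396 − 51.248·4831.840797) / -17585.537976 = -36.314225
y = (-162.478·4831.840797 − 5853.703879·-136.844) / -17585.537976 = -0.908498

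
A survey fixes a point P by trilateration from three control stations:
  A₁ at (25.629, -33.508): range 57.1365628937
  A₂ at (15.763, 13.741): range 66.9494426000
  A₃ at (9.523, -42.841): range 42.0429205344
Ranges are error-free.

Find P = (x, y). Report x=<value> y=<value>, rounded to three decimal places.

x=-31.507 y=-33.669

eq1: (x − 25.629)² + (y + 33.508)² = 57.1365628937²
eq2: (x − 15.763)² + (y − 13.741)² = 66.9494426000²
eq3: (x − 9.523)² + (y + 42.841)² = 42.0429205344²
eq2−eq1, eq2−eq3 (x²,y² cancel):
  19.732·x − 94.498·y = 2559.985500
  -12.480·x − 113.164·y = 4203.372257
det = 19.732·-113.164 − -94.498·-12.480 = -3412.287088
x = (2559.985500·-113.164 − -94.498·4203.372257) / -3412.287088 = -31.507335
y = (19.732·4203.372257 − 2559.985500·-12.480) / -3412.287088 = -33.669371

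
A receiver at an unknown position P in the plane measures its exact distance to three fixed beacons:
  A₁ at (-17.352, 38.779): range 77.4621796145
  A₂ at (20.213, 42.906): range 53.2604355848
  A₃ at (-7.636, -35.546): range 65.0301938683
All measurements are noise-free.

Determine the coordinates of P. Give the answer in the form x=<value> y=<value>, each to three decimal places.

eq1: (x + 17.352)² + (y − 38.779)² = 77.4621796145²
eq2: (x − 20.213)² + (y − 42.906)² = 53.2604355848²
eq3: (x + 7.636)² + (y + 35.546)² = 65.0301938683²
eq2−eq1, eq2−eq3 (x²,y² cancel):
  -75.130·x − 8.254·y = -3608.302732
  -55.698·x − 156.904·y = -2319.915709
det = -75.130·-156.904 − -8.254·-55.698 = 11328.466228
x = (-3608.302732·-156.904 − -8.254·-2319.915709) / 11328.466228 = 48.286197
y = (-75.130·-2319.915709 − -3608.302732·-55.698) / 11328.466228 = -2.355127

x=48.286 y=-2.355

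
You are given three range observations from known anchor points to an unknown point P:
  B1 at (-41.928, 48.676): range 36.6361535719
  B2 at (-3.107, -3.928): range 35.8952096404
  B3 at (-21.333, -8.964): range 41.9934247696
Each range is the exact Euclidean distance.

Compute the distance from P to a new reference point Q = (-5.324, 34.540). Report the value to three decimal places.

5.355

eq1: (x + 41.928)² + (y − 48.676)² = 36.6361535719²
eq2: (x + 3.107)² + (y + 3.928)² = 35.8952096404²
eq3: (x + 21.333)² + (y + 8.964)² = 41.9934247696²
eq2−eq3, eq2−eq1 (x²,y² cancel):
  -36.452·x − 10.072·y = 35.385903
  -77.642·x + 105.208·y = 4048.485854
det = -36.452·105.208 − -10.072·-77.642 = -4617.052240
x = (35.385903·105.208 − -10.072·4048.485854) / -4617.052240 = -9.638017
y = (-36.452·4048.485854 − 35.385903·-77.642) / -4617.052240 = 31.368061
|P − Q| = √((-9.638017 − -5.324)² + (31.368061 − 34.540)²) = 5.354619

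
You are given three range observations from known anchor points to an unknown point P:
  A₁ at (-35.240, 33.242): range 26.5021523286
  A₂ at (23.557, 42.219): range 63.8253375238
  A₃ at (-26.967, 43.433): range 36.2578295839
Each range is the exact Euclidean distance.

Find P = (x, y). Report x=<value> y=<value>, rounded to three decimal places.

x=-29.863 y=7.291

eq1: (x + 35.240)² + (y − 33.242)² = 26.5021523286²
eq2: (x − 23.557)² + (y − 42.219)² = 63.8253375238²
eq3: (x + 26.967)² + (y − 43.433)² = 36.2578295839²
eq3−eq2, eq3−eq1 (x²,y² cancel):
  101.048·x − 2.428·y = -3035.311872
  -16.546·x − 20.382·y = 345.509714
det = 101.048·-20.382 − -2.428·-16.546 = -2099.734024
x = (-3035.311872·-20.382 − -2.428·345.509714) / -2099.734024 = -29.863127
y = (101.048·345.509714 − -3035.311872·-16.546) / -2099.734024 = 7.291021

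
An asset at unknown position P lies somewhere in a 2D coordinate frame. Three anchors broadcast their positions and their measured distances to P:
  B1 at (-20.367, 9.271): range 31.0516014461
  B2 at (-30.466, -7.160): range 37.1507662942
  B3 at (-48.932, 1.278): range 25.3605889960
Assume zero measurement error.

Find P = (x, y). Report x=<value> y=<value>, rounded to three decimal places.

x=-46.206 y=26.492

eq1: (x + 20.367)² + (y − 9.271)² = 31.0516014461²
eq2: (x + 30.466)² + (y + 7.160)² = 37.1507662942²
eq3: (x + 48.932)² + (y − 1.278)² = 25.3605889960²
eq1−eq2, eq1−eq3 (x²,y² cancel):
  -20.198·x − 32.862·y = 62.699142
  -57.130·x − 15.986·y = 2216.250256
det = -20.198·-15.986 − -32.862·-57.130 = -1554.520832
x = (62.699142·-15.986 − -32.862·2216.250256) / -1554.520832 = -46.205947
y = (-20.198·2216.250256 − 62.699142·-57.130) / -1554.520832 = 26.491649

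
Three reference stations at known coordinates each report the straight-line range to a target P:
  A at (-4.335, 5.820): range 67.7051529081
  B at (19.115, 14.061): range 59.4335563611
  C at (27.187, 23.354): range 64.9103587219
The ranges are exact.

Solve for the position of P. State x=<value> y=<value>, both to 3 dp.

eq1: (x + 4.335)² + (y − 5.820)² = 67.7051529081²
eq2: (x − 19.115)² + (y − 14.061)² = 59.4335563611²
eq3: (x − 27.187)² + (y − 23.354)² = 64.9103587219²
eq2−eq1, eq2−eq3 (x²,y² cancel):
  -46.900·x − 16.482·y = -1562.070430
  16.144·x + 18.586·y = 40.440291
det = -46.900·18.586 − -16.482·16.144 = -605.597992
x = (-1562.070430·18.586 − -16.482·40.440291) / -605.597992 = 46.839825
y = (-46.900·40.440291 − -1562.070430·16.144) / -605.597992 = -38.509730

x=46.840 y=-38.510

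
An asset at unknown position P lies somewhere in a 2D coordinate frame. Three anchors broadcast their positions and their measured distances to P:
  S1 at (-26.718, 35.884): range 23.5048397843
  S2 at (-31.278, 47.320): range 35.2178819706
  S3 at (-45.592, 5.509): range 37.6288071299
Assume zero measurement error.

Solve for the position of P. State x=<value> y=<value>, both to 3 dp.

eq1: (x + 26.718)² + (y − 35.884)² = 23.5048397843²
eq2: (x + 31.278)² + (y − 47.320)² = 35.2178819706²
eq3: (x + 45.592)² + (y − 5.509)² = 37.6288071299²
eq2−eq3, eq2−eq1 (x²,y² cancel):
  -28.628·x − 83.622·y = -1284.144055
  9.120·x − 22.872·y = -528.160987
det = -28.628·-22.872 − -83.622·9.120 = 1417.412256
x = (-1284.144055·-22.872 − -83.622·-528.160987) / 1417.412256 = -10.437990
y = (-28.628·-528.160987 − -1284.144055·9.120) / 1417.412256 = 18.929981

x=-10.438 y=18.930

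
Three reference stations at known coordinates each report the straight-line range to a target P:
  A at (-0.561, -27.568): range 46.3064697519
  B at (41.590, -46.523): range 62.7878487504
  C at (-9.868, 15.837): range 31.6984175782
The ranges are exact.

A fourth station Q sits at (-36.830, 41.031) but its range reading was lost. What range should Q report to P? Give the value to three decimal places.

eq1: (x + 0.561)² + (y + 27.568)² = 46.3064697519²
eq2: (x − 41.590)² + (y + 46.523)² = 62.7878487504²
eq3: (x + 9.868)² + (y − 15.837)² = 31.6984175782²
eq1−eq2, eq1−eq3 (x²,y² cancel):
  84.302·x − 37.910·y = 1335.783474
  -18.614·x + 86.810·y = 727.378112
det = 84.302·86.810 − -37.910·-18.614 = 6612.599880
x = (1335.783474·86.810 − -37.910·727.378112) / 6612.599880 = 21.706178
y = (84.302·727.378112 − 1335.783474·-18.614) / 6612.599880 = 13.033255
|P − Q| = √((21.706178 − -36.830)² + (13.033255 − 41.031)²) = 64.887270

64.887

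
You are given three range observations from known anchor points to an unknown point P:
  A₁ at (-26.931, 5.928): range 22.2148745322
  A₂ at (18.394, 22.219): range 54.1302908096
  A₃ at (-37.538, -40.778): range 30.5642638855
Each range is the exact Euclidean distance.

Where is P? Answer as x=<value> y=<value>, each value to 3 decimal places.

eq1: (x + 26.931)² + (y − 5.928)² = 22.2148745322²
eq2: (x − 18.394)² + (y − 22.219)² = 54.1302908096²
eq3: (x + 37.538)² + (y + 40.778)² = 30.5642638855²
eq1−eq3, eq1−eq2 (x²,y² cancel):
  -21.214·x − 93.412·y = 1870.853207
  90.650·x + 32.582·y = -2364.984481
det = -21.214·32.582 − -93.412·90.650 = 7776.603252
x = (1870.853207·32.582 − -93.412·-2364.984481) / 7776.603252 = -20.569622
y = (-21.214·-2364.984481 − 1870.853207·90.650) / 7776.603252 = -15.356584

x=-20.570 y=-15.357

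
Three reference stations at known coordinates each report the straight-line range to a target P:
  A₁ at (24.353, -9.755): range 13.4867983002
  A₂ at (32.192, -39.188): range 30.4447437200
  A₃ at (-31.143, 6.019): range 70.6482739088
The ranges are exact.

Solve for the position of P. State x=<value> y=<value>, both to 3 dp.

eq1: (x − 24.353)² + (y + 9.755)² = 13.4867983002²
eq2: (x − 32.192)² + (y + 39.188)² = 30.4447437200²
eq3: (x + 31.143)² + (y − 6.019)² = 70.6482739088²
eq1−eq3, eq1−eq2 (x²,y² cancel):
  -110.992·x + 31.548·y = -4491.398702
  15.678·x − 58.866·y = 1138.806882
det = -110.992·-58.866 − 31.548·15.678 = 6039.045528
x = (-4491.398702·-58.866 − 31.548·1138.806882) / 6039.045528 = 37.831077
y = (-110.992·1138.806882 − -4491.398702·15.678) / 6039.045528 = -9.270058

x=37.831 y=-9.270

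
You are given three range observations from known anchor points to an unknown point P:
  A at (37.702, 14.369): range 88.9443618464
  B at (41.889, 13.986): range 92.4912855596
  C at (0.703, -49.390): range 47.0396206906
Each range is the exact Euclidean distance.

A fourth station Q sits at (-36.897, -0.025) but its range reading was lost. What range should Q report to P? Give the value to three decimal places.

27.608

eq1: (x − 37.702)² + (y − 14.369)² = 88.9443618464²
eq2: (x − 41.889)² + (y − 13.986)² = 92.4912855596²
eq3: (x − 0.703)² + (y + 49.390)² = 47.0396206906²
eq3−eq1, eq3−eq2 (x²,y² cancel):
  73.998·x + 127.518·y = -6510.330934
  82.372·x + 126.752·y = -6831.481782
det = 73.998·126.752 − 127.518·82.372 = -1124.518200
x = (-6510.330934·126.752 − 127.518·-6831.481782) / -1124.518200 = -40.852542
y = (73.998·-6831.481782 − -6510.330934·82.372) / -1124.518200 = -27.347704
|P − Q| = √((-40.852542 − -36.897)² + (-27.347704 − -0.025)²) = 27.607544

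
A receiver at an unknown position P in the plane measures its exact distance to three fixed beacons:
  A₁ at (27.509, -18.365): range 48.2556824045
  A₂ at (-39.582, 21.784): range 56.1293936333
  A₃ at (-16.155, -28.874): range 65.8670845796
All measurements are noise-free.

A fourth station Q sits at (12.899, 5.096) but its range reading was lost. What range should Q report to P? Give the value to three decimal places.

eq1: (x − 27.509)² + (y + 18.365)² = 48.2556824045²
eq2: (x + 39.582)² + (y − 21.784)² = 56.1293936333²
eq3: (x + 16.155)² + (y + 28.874)² = 65.8670845796²
eq2−eq3, eq2−eq1 (x²,y² cancel):
  46.854·x − 101.316·y = -2134.549480
  134.182·x − 80.298·y = -125.361129
det = 46.854·-80.298 − -101.316·134.182 = 9832.501020
x = (-2134.549480·-80.298 − -101.316·-125.361129) / 9832.501020 = 16.140244
y = (46.854·-125.361129 − -2134.549480·134.182) / 9832.501020 = 28.532359
|P − Q| = √((16.140244 − 12.899)² + (28.532359 − 5.096)²) = 23.659429

23.659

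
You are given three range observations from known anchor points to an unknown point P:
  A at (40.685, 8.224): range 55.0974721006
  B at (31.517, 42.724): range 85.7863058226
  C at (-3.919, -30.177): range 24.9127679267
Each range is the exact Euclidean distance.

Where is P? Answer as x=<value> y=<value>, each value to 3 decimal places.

x=18.013 y=-41.993

eq1: (x − 40.685)² + (y − 8.224)² = 55.0974721006²
eq2: (x − 31.517)² + (y − 42.724)² = 85.7863058226²
eq3: (x + 3.919)² + (y + 30.177)² = 24.9127679267²
eq2−eq3, eq2−eq1 (x²,y² cancel):
  -70.872·x − 145.802·y = 4845.992686
  18.336·x − 69.000·y = 3227.800771
det = -70.872·-69.000 − -145.802·18.336 = 7563.593472
x = (4845.992686·-69.000 − -145.802·3227.800771) / 7563.593472 = 18.013437
y = (-70.872·3227.800771 − 4845.992686·18.336) / 7563.593472 = -41.992846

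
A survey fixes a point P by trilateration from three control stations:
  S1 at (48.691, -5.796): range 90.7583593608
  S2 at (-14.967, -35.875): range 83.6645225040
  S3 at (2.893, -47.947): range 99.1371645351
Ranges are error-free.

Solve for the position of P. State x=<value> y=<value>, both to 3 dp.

x=-24.997 y=47.186

eq1: (x − 48.691)² + (y + 5.796)² = 90.7583593608²
eq2: (x + 14.967)² + (y + 35.875)² = 83.6645225040²
eq3: (x − 2.893)² + (y + 47.947)² = 99.1371645351²
eq2−eq1, eq2−eq3 (x²,y² cancel):
  127.316·x + 60.158·y = -343.947085
  35.720·x − 24.144·y = -2032.167522
det = 127.316·-24.144 − 60.158·35.720 = -5222.761264
x = (-343.947085·-24.144 − 60.158·-2032.167522) / -5222.761264 = -24.997388
y = (127.316·-2032.167522 − -343.947085·35.720) / -5222.761264 = 47.186084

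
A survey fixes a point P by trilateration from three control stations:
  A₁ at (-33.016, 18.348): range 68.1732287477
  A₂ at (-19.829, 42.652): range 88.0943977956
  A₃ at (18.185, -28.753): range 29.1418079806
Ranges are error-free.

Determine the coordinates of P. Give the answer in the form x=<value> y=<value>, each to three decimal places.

eq1: (x + 33.016)² + (y − 18.348)² = 68.1732287477²
eq2: (x + 19.829)² + (y − 42.652)² = 88.0943977956²
eq3: (x − 18.185)² + (y + 28.753)² = 29.1418079806²
eq1−eq3, eq1−eq2 (x²,y² cancel):
  102.402·x − 94.202·y = 3529.068020
  26.374·x + 48.608·y = -2327.356820
det = 102.402·48.608 − -94.202·26.374 = 7462.039964
x = (3529.068020·48.608 − -94.202·-2327.356820) / 7462.039964 = -6.392452
y = (102.402·-2327.356820 − 3529.068020·26.374) / 7462.039964 = -44.411667

x=-6.392 y=-44.412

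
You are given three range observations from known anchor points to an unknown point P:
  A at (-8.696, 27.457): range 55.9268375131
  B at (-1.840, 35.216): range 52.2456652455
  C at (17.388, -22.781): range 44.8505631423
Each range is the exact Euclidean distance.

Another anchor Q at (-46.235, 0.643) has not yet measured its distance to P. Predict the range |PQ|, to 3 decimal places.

92.165

eq1: (x + 8.696)² + (y − 27.457)² = 55.9268375131²
eq2: (x + 1.840)² + (y − 35.216)² = 52.2456652455²
eq3: (x − 17.388)² + (y + 22.781)² = 44.8505631423²
eq3−eq1, eq3−eq2 (x²,y² cancel):
  -52.168·x + 100.476·y = -1108.047380
  -38.456·x + 115.994·y = -295.800772
det = -52.168·115.994 − 100.476·-38.456 = -2187.269936
x = (-1108.047380·115.994 − 100.476·-295.800772) / -2187.269936 = 45.173194
y = (-52.168·-295.800772 − -1108.047380·-38.456) / -2187.269936 = 12.426329
|P − Q| = √((45.173194 − -46.235)² + (12.426329 − 0.643)²) = 92.164553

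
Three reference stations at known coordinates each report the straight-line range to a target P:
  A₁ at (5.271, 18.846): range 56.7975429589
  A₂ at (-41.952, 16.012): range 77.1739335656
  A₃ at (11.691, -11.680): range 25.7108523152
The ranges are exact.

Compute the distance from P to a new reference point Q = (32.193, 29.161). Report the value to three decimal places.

68.947

eq1: (x − 5.271)² + (y − 18.846)² = 56.7975429589²
eq2: (x + 41.952)² + (y − 16.012)² = 77.1739335656²
eq3: (x − 11.691)² + (y + 11.680)² = 25.7108523152²
eq1−eq3, eq1−eq2 (x²,y² cancel):
  12.840·x − 61.052·y = 2455.059683
  -94.446·x − 5.668·y = -1096.455845
det = 12.840·-5.668 − -61.052·-94.446 = -5838.894312
x = (2455.059683·-5.668 − -61.052·-1096.455845) / -5838.894312 = 13.847845
y = (12.840·-1096.455845 − 2455.059683·-94.446) / -5838.894312 = -37.300225
|P − Q| = √((13.847845 − 32.193)² + (-37.300225 − 29.161)²) = 68.946640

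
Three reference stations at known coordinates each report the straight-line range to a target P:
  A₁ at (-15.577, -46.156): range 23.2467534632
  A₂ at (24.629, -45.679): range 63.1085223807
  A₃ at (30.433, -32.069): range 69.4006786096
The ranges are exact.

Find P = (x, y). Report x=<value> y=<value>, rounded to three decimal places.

eq1: (x + 15.577)² + (y + 46.156)² = 23.2467534632²
eq2: (x − 24.629)² + (y + 45.679)² = 63.1085223807²
eq3: (x − 30.433)² + (y + 32.069)² = 69.4006786096²
eq1−eq2, eq1−eq3 (x²,y² cancel):
  80.412·x + 0.954·y = -3122.134633
  92.020·x + 28.174·y = -4694.473660
det = 80.412·28.174 − 0.954·92.020 = 2177.740608
x = (-3122.134633·28.174 − 0.954·-4694.473660) / 2177.740608 = -38.335371
y = (80.412·-4694.473660 − -3122.134633·92.020) / 2177.740608 = -41.415946

x=-38.335 y=-41.416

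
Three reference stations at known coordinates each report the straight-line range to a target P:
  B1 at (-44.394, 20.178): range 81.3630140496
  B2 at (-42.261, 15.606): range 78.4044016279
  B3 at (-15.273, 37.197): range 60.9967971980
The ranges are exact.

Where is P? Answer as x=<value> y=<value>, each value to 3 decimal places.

x=35.087 y=2.781

eq1: (x + 44.394)² + (y − 20.178)² = 81.3630140496²
eq2: (x + 42.261)² + (y − 15.606)² = 78.4044016279²
eq3: (x + 15.273)² + (y − 37.197)² = 60.9967971980²
eq3−eq1, eq3−eq2 (x²,y² cancel):
  -58.242·x − 34.038·y = -2138.233205
  -53.976·x − 43.182·y = -2013.982907
det = -58.242·-43.182 − -34.038·-53.976 = 677.770956
x = (-2138.233205·-43.182 − -34.038·-2013.982907) / 677.770956 = 35.087423
y = (-58.242·-2013.982907 − -2138.233205·-53.976) / 677.770956 = 2.781348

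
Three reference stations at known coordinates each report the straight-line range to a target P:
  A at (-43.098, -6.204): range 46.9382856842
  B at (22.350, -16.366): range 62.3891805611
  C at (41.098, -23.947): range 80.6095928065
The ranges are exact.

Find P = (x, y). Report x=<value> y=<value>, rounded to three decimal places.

x=-16.486 y=32.462

eq1: (x + 43.098)² + (y + 6.204)² = 46.9382856842²
eq2: (x − 22.350)² + (y + 16.366)² = 62.3891805611²
eq3: (x − 41.098)² + (y + 23.947)² = 80.6095928065²
eq1−eq2, eq1−eq3 (x²,y² cancel):
  130.896·x − 20.324·y = -2817.765952
  168.392·x − 35.486·y = -3928.126596
det = 130.896·-35.486 − -20.324·168.392 = -1222.576448
x = (-2817.765952·-35.486 − -20.324·-3928.126596) / -1222.576448 = -16.486493
y = (130.896·-3928.126596 − -2817.765952·168.392) / -1222.576448 = 32.461622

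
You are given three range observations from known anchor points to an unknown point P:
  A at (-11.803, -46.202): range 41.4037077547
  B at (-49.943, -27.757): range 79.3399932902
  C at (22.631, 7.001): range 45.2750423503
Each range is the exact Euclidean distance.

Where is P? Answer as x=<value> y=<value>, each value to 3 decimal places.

x=28.751 y=-37.858

eq1: (x + 11.803)² + (y + 46.202)² = 41.4037077547²
eq2: (x + 49.943)² + (y + 27.757)² = 79.3399932902²
eq3: (x − 22.631)² + (y − 7.001)² = 45.2750423503²
eq2−eq1, eq2−eq3 (x²,y² cancel):
  76.280·x − 36.890·y = 3589.748834
  145.148·x + 69.516·y = 1541.426939
det = 76.280·69.516 − -36.890·145.148 = 10657.190200
x = (3589.748834·69.516 − -36.890·1541.426939) / 10657.190200 = 28.751314
y = (76.280·1541.426939 − 3589.748834·145.148) / 10657.190200 = -37.858461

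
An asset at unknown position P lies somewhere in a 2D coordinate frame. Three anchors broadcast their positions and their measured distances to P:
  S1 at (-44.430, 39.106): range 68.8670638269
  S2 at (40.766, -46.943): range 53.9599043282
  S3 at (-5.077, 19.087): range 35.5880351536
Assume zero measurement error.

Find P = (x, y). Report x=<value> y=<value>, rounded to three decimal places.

eq1: (x + 44.430)² + (y − 39.106)² = 68.8670638269²
eq2: (x − 40.766)² + (y + 46.943)² = 53.9599043282²
eq3: (x + 5.077)² + (y − 19.087)² = 35.5880351536²
eq3−eq1, eq3−eq2 (x²,y² cancel):
  -78.706·x + 40.038·y = -362.949596
  91.686·x − 132.060·y = 1830.259478
det = -78.706·-132.060 − 40.038·91.686 = 6722.990292
x = (-362.949596·-132.060 − 40.038·1830.259478) / 6722.990292 = -3.770466
y = (-78.706·1830.259478 − -362.949596·91.686) / 6722.990292 = -16.477044

x=-3.770 y=-16.477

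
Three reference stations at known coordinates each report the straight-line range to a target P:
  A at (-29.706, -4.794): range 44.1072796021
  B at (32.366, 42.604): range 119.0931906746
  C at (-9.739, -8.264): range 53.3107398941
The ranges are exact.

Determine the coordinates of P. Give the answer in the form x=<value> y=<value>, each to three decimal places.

eq1: (x + 29.706)² + (y + 4.794)² = 44.1072796021²
eq2: (x − 32.366)² + (y − 42.604)² = 119.0931906746²
eq3: (x + 9.739)² + (y + 8.264)² = 53.3107398941²
eq1−eq2, eq1−eq3 (x²,y² cancel):
  124.144·x + 94.796·y = -10280.506051
  39.934·x − 6.940·y = -1638.869929
det = 124.144·-6.940 − 94.796·39.934 = -4647.142824
x = (-10280.506051·-6.940 − 94.796·-1638.869929) / -4647.142824 = -48.783744
y = (124.144·-1638.869929 − -10280.506051·39.934) / -4647.142824 = -44.561975

x=-48.784 y=-44.562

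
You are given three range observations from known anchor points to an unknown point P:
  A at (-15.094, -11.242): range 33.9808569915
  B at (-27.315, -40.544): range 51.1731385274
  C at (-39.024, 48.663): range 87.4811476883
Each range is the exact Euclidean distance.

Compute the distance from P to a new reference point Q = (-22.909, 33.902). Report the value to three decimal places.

eq1: (x + 15.094)² + (y + 11.242)² = 33.9808569915²
eq2: (x + 27.315)² + (y + 40.544)² = 51.1731385274²
eq3: (x + 39.024)² + (y − 48.663)² = 87.4811476883²
eq1−eq3, eq1−eq2 (x²,y² cancel):
  -47.860·x + 119.810·y = -2961.503814
  -24.442·x − 58.604·y = 571.722296
det = -47.860·-58.604 − 119.810·-24.442 = 5733.183460
x = (-2961.503814·-58.604 − 119.810·571.722296) / 5733.183460 = 18.324535
y = (-47.860·571.722296 − -2961.503814·-24.442) / 5733.183460 = -17.398310
|P − Q| = √((18.324535 − -22.909)² + (-17.398310 − 33.902)²) = 65.817370

65.817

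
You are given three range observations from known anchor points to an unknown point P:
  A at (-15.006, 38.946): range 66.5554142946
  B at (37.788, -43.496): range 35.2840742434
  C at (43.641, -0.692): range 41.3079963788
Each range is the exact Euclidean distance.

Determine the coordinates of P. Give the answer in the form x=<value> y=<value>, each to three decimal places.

eq1: (x + 15.006)² + (y − 38.946)² = 66.5554142946²
eq2: (x − 37.788)² + (y + 43.496)² = 35.2840742434²
eq3: (x − 43.641)² + (y + 0.692)² = 41.3079963788²
eq3−eq1, eq3−eq2 (x²,y² cancel):
  -117.294·x + 79.276·y = -2886.317400
  -11.706·x − 85.608·y = 1876.203885
det = -117.294·-85.608 − 79.276·-11.706 = 10969.309608
x = (-2886.317400·-85.608 − 79.276·1876.203885) / 10969.309608 = 8.966282
y = (-117.294·1876.203885 − -2886.317400·-11.706) / 10969.309608 = -23.142267

x=8.966 y=-23.142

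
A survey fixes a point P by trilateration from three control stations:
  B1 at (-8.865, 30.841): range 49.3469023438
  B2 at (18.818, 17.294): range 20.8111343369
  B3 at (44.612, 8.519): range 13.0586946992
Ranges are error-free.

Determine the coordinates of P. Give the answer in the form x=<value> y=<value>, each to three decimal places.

eq1: (x + 8.865)² + (y − 30.841)² = 49.3469023438²
eq2: (x − 18.818)² + (y − 17.294)² = 20.8111343369²
eq3: (x − 44.612)² + (y − 8.519)² = 13.0586946992²
eq1−eq2, eq1−eq3 (x²,y² cancel):
  55.366·x − 27.094·y = 1625.457513
  106.954·x − 44.644·y = 3297.635663
det = 55.366·-44.644 − -27.094·106.954 = 426.051972
x = (1625.457513·-44.644 − -27.094·3297.635663) / 426.051972 = 39.383025
y = (55.366·3297.635663 − 1625.457513·106.954) / 426.051972 = 20.485091

x=39.383 y=20.485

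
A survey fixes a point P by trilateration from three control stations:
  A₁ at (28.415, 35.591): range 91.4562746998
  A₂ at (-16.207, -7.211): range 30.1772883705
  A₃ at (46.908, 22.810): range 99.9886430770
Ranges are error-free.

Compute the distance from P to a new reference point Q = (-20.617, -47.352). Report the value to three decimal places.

eq1: (x − 28.415)² + (y − 35.591)² = 91.4562746998²
eq2: (x + 16.207)² + (y + 7.211)² = 30.1772883705²
eq3: (x − 46.908)² + (y − 22.810)² = 99.9886430770²
eq2−eq1, eq2−eq3 (x²,y² cancel):
  89.244·x + 85.604·y = -5694.115313
  126.230·x + 60.042·y = -6681.068817
det = 89.244·60.042 − 85.604·126.230 = -5447.404672
x = (-5694.115313·60.042 − 85.604·-6681.068817) / -5447.404672 = -42.229311
y = (89.244·-6681.068817 − -5694.115313·126.230) / -5447.404672 = -22.491971
|P − Q| = √((-42.229311 − -20.617)² + (-22.491971 − -47.352)²) = 32.941053

32.941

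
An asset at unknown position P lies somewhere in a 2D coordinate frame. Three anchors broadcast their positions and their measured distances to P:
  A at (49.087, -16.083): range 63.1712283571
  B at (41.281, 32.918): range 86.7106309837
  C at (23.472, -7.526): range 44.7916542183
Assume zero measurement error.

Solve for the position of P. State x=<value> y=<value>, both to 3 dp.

x=-10.699 y=-36.485

eq1: (x − 49.087)² + (y + 16.083)² = 63.1712283571²
eq2: (x − 41.281)² + (y − 32.918)² = 86.7106309837²
eq3: (x − 23.472)² + (y + 7.526)² = 44.7916542183²
eq2−eq1, eq2−eq3 (x²,y² cancel):
  15.612·x − 98.002·y = 3408.610206
  -35.618·x − 80.888·y = 3332.301013
det = 15.612·-80.888 − -98.002·-35.618 = -4753.458692
x = (3408.610206·-80.888 − -98.002·3332.301013) / -4753.458692 = -10.698842
y = (15.612·3332.301013 − 3408.610206·-35.618) / -4753.458692 = -36.485383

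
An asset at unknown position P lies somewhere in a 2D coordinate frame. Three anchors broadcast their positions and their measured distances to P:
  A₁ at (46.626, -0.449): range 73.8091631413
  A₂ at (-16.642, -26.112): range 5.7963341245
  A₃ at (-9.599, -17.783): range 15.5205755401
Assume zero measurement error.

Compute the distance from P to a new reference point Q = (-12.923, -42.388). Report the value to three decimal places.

18.491

eq1: (x − 46.626)² + (y + 0.449)² = 73.8091631413²
eq2: (x + 16.642)² + (y + 26.112)² = 5.7963341245²
eq3: (x + 9.599)² + (y + 17.783)² = 15.5205755401²
eq2−eq3, eq2−eq1 (x²,y² cancel):
  14.086·x + 16.658·y = -757.707594
  126.536·x + 51.326·y = -4198.802305
det = 14.086·51.326 − 16.658·126.536 = -1384.858652
x = (-757.707594·51.326 − 16.658·-4198.802305) / -1384.858652 = -22.423623
y = (14.086·-4198.802305 − -757.707594·126.536) / -1384.858652 = -26.524699
|P − Q| = √((-22.423623 − -12.923)² + (-26.524699 − -42.388)²) = 18.490705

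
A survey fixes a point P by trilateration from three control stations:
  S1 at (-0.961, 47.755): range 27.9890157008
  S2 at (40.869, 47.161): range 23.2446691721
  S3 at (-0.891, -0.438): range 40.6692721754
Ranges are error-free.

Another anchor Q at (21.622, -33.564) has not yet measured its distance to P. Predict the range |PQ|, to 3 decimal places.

66.297

eq1: (x + 0.961)² + (y − 47.755)² = 27.9890157008²
eq2: (x − 40.869)² + (y − 47.161)² = 23.2446691721²
eq3: (x + 0.891)² + (y + 0.438)² = 40.6692721754²
eq1−eq3, eq1−eq2 (x²,y² cancel):
  0.140·x − 96.386·y = -3151.082520
  83.660·x − 1.188·y = 1856.041891
det = 0.140·-1.188 − -96.386·83.660 = 8063.486440
x = (-3151.082520·-1.188 − -96.386·1856.041891) / 8063.486440 = 22.650245
y = (0.140·1856.041891 − -3151.082520·83.660) / 8063.486440 = 32.725225
|P − Q| = √((22.650245 − 21.622)² + (32.725225 − -33.564)²) = 66.297200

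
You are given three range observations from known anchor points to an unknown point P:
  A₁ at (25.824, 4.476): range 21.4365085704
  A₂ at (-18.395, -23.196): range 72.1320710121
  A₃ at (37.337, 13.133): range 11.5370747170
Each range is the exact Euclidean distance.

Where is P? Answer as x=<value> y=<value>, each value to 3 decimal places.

eq1: (x − 25.824)² + (y − 4.476)² = 21.4365085704²
eq2: (x + 18.395)² + (y + 23.196)² = 72.1320710121²
eq3: (x − 37.337)² + (y − 13.133)² = 11.5370747170²
eq3−eq2, eq3−eq1 (x²,y² cancel):
  -111.464·x − 72.658·y = -5760.028392
  -23.026·x − 17.314·y = -1206.033513
det = -111.464·-17.314 − -72.658·-23.026 = 256.864588
x = (-5760.028392·-17.314 − -72.658·-1206.033513) / 256.864588 = 47.111004
y = (-111.464·-1206.033513 − -5760.028392·-23.026) / 256.864588 = 7.003323

x=47.111 y=7.003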